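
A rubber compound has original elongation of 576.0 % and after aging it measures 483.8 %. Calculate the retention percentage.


Retention = aged / original * 100
= 483.8 / 576.0 * 100
= 84.0%

84.0%


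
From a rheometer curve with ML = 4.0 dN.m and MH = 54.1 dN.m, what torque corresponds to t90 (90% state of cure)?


M90 = ML + 0.9 * (MH - ML)
M90 = 4.0 + 0.9 * (54.1 - 4.0)
M90 = 4.0 + 0.9 * 50.1
M90 = 49.09 dN.m

49.09 dN.m


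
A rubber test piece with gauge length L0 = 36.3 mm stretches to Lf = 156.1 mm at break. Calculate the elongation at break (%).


Elongation = (Lf - L0) / L0 * 100
= (156.1 - 36.3) / 36.3 * 100
= 119.8 / 36.3 * 100
= 330.0%

330.0%


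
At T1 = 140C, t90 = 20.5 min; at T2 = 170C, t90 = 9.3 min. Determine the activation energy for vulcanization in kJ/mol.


T1 = 413.15 K, T2 = 443.15 K
1/T1 - 1/T2 = 1.6386e-04
ln(t1/t2) = ln(20.5/9.3) = 0.7904
Ea = 8.314 * 0.7904 / 1.6386e-04 = 40105.1338 J/mol
Ea = 40.11 kJ/mol

40.11 kJ/mol


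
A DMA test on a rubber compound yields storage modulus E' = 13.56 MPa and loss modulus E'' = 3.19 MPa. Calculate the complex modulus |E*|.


|E*| = sqrt(E'^2 + E''^2)
= sqrt(13.56^2 + 3.19^2)
= sqrt(183.8736 + 10.1761)
= 13.93 MPa

13.93 MPa


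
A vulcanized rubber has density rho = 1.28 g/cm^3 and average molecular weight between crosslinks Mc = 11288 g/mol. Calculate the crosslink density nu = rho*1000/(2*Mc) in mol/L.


nu = rho * 1000 / (2 * Mc)
nu = 1.28 * 1000 / (2 * 11288)
nu = 1280.0 / 22576
nu = 0.0567 mol/L

0.0567 mol/L


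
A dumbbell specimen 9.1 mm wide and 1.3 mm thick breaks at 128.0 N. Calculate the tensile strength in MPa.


Area = width * thickness = 9.1 * 1.3 = 11.83 mm^2
TS = force / area = 128.0 / 11.83 = 10.82 MPa

10.82 MPa


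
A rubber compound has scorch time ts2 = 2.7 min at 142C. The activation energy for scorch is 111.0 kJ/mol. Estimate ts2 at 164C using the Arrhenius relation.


Convert temperatures: T1 = 142 + 273.15 = 415.15 K, T2 = 164 + 273.15 = 437.15 K
ts2_new = 2.7 * exp(111000 / 8.314 * (1/437.15 - 1/415.15))
1/T2 - 1/T1 = -1.2122e-04
ts2_new = 0.54 min

0.54 min


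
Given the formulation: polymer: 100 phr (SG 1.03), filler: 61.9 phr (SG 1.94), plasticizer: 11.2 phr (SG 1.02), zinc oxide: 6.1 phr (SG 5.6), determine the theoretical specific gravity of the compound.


Sum of weights = 179.2
Volume contributions:
  polymer: 100/1.03 = 97.0874
  filler: 61.9/1.94 = 31.9072
  plasticizer: 11.2/1.02 = 10.9804
  zinc oxide: 6.1/5.6 = 1.0893
Sum of volumes = 141.0643
SG = 179.2 / 141.0643 = 1.27

SG = 1.27


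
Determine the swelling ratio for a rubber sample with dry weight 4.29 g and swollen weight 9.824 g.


Q = W_swollen / W_dry
Q = 9.824 / 4.29
Q = 2.29

Q = 2.29


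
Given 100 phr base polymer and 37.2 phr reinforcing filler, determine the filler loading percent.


Filler % = filler / (rubber + filler) * 100
= 37.2 / (100 + 37.2) * 100
= 37.2 / 137.2 * 100
= 27.11%

27.11%


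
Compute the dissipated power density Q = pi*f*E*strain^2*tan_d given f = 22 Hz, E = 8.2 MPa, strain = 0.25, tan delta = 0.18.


Q = pi * f * E * strain^2 * tan_d
= pi * 22 * 8.2 * 0.25^2 * 0.18
= pi * 22 * 8.2 * 0.0625 * 0.18
= 6.3759

Q = 6.3759


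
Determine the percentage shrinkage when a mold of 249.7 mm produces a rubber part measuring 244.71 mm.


Shrinkage = (mold - part) / mold * 100
= (249.7 - 244.71) / 249.7 * 100
= 4.99 / 249.7 * 100
= 2.0%

2.0%


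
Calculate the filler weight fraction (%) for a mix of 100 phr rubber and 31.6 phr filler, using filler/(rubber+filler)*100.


Filler % = filler / (rubber + filler) * 100
= 31.6 / (100 + 31.6) * 100
= 31.6 / 131.6 * 100
= 24.01%

24.01%


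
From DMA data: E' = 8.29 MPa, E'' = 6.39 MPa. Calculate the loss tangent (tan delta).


tan delta = E'' / E'
= 6.39 / 8.29
= 0.7708

tan delta = 0.7708


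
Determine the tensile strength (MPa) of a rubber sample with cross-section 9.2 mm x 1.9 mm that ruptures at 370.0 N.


Area = width * thickness = 9.2 * 1.9 = 17.48 mm^2
TS = force / area = 370.0 / 17.48 = 21.17 MPa

21.17 MPa


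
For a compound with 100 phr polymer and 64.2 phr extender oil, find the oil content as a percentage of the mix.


Oil % = oil / (100 + oil) * 100
= 64.2 / (100 + 64.2) * 100
= 64.2 / 164.2 * 100
= 39.1%

39.1%


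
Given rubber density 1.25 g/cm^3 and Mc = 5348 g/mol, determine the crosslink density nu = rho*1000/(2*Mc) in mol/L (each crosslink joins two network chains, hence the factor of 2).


nu = rho * 1000 / (2 * Mc)
nu = 1.25 * 1000 / (2 * 5348)
nu = 1250.0 / 10696
nu = 0.1169 mol/L

0.1169 mol/L


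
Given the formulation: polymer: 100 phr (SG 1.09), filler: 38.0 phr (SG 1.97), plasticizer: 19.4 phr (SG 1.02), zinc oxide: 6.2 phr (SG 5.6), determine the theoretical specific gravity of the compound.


Sum of weights = 163.6
Volume contributions:
  polymer: 100/1.09 = 91.7431
  filler: 38.0/1.97 = 19.2893
  plasticizer: 19.4/1.02 = 19.0196
  zinc oxide: 6.2/5.6 = 1.1071
Sum of volumes = 131.1592
SG = 163.6 / 131.1592 = 1.247

SG = 1.247


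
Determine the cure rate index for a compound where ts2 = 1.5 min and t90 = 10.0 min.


CRI = 100 / (t90 - ts2)
= 100 / (10.0 - 1.5)
= 100 / 8.5
= 11.76 min^-1

11.76 min^-1


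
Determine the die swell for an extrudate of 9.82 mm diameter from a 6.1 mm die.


Die swell ratio = D_extrudate / D_die
= 9.82 / 6.1
= 1.61

Die swell = 1.61


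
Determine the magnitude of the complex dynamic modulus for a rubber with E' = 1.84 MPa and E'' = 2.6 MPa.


|E*| = sqrt(E'^2 + E''^2)
= sqrt(1.84^2 + 2.6^2)
= sqrt(3.3856 + 6.7600)
= 3.185 MPa

3.185 MPa


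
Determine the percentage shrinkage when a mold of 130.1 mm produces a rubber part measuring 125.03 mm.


Shrinkage = (mold - part) / mold * 100
= (130.1 - 125.03) / 130.1 * 100
= 5.07 / 130.1 * 100
= 3.9%

3.9%


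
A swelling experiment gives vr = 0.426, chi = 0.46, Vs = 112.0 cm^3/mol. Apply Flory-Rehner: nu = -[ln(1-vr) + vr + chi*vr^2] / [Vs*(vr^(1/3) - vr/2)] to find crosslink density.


ln(1 - vr) = ln(1 - 0.426) = -0.5551
Numerator = -((-0.5551) + 0.426 + 0.46 * 0.426^2) = 0.0456
Denominator = 112.0 * (0.426^(1/3) - 0.426/2) = 60.4169
nu = 0.0456 / 60.4169 = 7.5553e-04 mol/cm^3

7.5553e-04 mol/cm^3


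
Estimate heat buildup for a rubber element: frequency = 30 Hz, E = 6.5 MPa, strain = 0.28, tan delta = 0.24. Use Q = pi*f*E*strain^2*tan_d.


Q = pi * f * E * strain^2 * tan_d
= pi * 30 * 6.5 * 0.28^2 * 0.24
= pi * 30 * 6.5 * 0.0784 * 0.24
= 11.5269

Q = 11.5269


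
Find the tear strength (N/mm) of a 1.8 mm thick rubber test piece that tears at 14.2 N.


Tear strength = force / thickness
= 14.2 / 1.8
= 7.89 N/mm

7.89 N/mm


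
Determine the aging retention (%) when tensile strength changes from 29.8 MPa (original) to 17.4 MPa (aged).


Retention = aged / original * 100
= 17.4 / 29.8 * 100
= 58.4%

58.4%


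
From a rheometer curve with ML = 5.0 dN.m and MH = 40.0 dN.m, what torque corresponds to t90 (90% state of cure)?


M90 = ML + 0.9 * (MH - ML)
M90 = 5.0 + 0.9 * (40.0 - 5.0)
M90 = 5.0 + 0.9 * 35.0
M90 = 36.5 dN.m

36.5 dN.m


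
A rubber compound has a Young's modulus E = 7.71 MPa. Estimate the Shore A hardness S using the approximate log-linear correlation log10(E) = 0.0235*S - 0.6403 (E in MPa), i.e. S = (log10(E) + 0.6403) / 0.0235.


log10(E) = 0.0235*S - 0.6403  =>  S = (log10(E) + 0.6403) / 0.0235
log10(7.71) = 0.887054
S = (0.887054 + 0.6403) / 0.0235 = 1.527354 / 0.0235
S = 65.0

Shore A = 65.0


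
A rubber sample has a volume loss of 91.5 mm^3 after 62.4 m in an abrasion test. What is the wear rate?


Rate = volume_loss / distance
= 91.5 / 62.4
= 1.466 mm^3/m

1.466 mm^3/m


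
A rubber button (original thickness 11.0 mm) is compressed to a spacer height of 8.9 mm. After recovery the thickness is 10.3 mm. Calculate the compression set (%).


CS = (t0 - recovered) / (t0 - ts) * 100
= (11.0 - 10.3) / (11.0 - 8.9) * 100
= 0.7 / 2.1 * 100
= 33.3%

33.3%


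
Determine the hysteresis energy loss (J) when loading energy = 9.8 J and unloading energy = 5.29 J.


Hysteresis loss = loading - unloading
= 9.8 - 5.29
= 4.51 J

4.51 J


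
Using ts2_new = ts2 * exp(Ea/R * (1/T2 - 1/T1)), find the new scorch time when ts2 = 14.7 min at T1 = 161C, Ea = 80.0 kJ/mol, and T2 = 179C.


Convert temperatures: T1 = 161 + 273.15 = 434.15 K, T2 = 179 + 273.15 = 452.15 K
ts2_new = 14.7 * exp(80000 / 8.314 * (1/452.15 - 1/434.15))
1/T2 - 1/T1 = -9.1696e-05
ts2_new = 6.08 min

6.08 min


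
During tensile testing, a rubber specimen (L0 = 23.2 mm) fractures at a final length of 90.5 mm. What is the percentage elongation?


Elongation = (Lf - L0) / L0 * 100
= (90.5 - 23.2) / 23.2 * 100
= 67.3 / 23.2 * 100
= 290.1%

290.1%


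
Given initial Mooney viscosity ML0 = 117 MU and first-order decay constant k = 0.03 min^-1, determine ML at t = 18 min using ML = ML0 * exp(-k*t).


ML = ML0 * exp(-k * t)
ML = 117 * exp(-0.03 * 18)
ML = 117 * 0.5827
ML = 68.18 MU

68.18 MU


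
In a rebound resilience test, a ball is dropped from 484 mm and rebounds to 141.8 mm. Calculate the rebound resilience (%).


Resilience = h_rebound / h_drop * 100
= 141.8 / 484 * 100
= 29.3%

29.3%


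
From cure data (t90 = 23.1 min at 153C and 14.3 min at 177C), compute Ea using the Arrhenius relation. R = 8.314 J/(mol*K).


T1 = 426.15 K, T2 = 450.15 K
1/T1 - 1/T2 = 1.2511e-04
ln(t1/t2) = ln(23.1/14.3) = 0.4796
Ea = 8.314 * 0.4796 / 1.2511e-04 = 31869.3586 J/mol
Ea = 31.87 kJ/mol

31.87 kJ/mol


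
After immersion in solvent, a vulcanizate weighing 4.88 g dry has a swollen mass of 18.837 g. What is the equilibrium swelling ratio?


Q = W_swollen / W_dry
Q = 18.837 / 4.88
Q = 3.86

Q = 3.86


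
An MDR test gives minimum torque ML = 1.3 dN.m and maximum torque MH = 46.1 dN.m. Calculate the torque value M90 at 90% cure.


M90 = ML + 0.9 * (MH - ML)
M90 = 1.3 + 0.9 * (46.1 - 1.3)
M90 = 1.3 + 0.9 * 44.8
M90 = 41.62 dN.m

41.62 dN.m


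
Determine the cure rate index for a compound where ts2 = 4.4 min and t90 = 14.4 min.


CRI = 100 / (t90 - ts2)
= 100 / (14.4 - 4.4)
= 100 / 10.0
= 10.0 min^-1

10.0 min^-1


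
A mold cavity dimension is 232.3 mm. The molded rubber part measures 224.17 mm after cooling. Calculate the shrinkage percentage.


Shrinkage = (mold - part) / mold * 100
= (232.3 - 224.17) / 232.3 * 100
= 8.13 / 232.3 * 100
= 3.5%

3.5%


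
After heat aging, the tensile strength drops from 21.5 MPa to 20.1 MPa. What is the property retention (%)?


Retention = aged / original * 100
= 20.1 / 21.5 * 100
= 93.5%

93.5%


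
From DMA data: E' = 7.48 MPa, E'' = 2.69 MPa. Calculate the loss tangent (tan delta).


tan delta = E'' / E'
= 2.69 / 7.48
= 0.3596

tan delta = 0.3596


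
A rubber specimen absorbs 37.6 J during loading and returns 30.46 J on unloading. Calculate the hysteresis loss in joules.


Hysteresis loss = loading - unloading
= 37.6 - 30.46
= 7.14 J

7.14 J


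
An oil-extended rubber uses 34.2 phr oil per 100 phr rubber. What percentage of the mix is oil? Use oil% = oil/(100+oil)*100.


Oil % = oil / (100 + oil) * 100
= 34.2 / (100 + 34.2) * 100
= 34.2 / 134.2 * 100
= 25.48%

25.48%


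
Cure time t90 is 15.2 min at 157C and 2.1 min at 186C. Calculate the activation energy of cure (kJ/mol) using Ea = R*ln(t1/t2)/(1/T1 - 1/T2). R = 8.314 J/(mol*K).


T1 = 430.15 K, T2 = 459.15 K
1/T1 - 1/T2 = 1.4683e-04
ln(t1/t2) = ln(15.2/2.1) = 1.9794
Ea = 8.314 * 1.9794 / 1.4683e-04 = 112075.5573 J/mol
Ea = 112.08 kJ/mol

112.08 kJ/mol


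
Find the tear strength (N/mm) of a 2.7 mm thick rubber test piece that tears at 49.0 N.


Tear strength = force / thickness
= 49.0 / 2.7
= 18.15 N/mm

18.15 N/mm


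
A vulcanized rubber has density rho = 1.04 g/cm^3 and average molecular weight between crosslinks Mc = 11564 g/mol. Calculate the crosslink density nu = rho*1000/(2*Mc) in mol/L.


nu = rho * 1000 / (2 * Mc)
nu = 1.04 * 1000 / (2 * 11564)
nu = 1040.0 / 23128
nu = 0.0450 mol/L

0.0450 mol/L


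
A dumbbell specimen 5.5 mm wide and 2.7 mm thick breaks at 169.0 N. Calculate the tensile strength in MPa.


Area = width * thickness = 5.5 * 2.7 = 14.85 mm^2
TS = force / area = 169.0 / 14.85 = 11.38 MPa

11.38 MPa


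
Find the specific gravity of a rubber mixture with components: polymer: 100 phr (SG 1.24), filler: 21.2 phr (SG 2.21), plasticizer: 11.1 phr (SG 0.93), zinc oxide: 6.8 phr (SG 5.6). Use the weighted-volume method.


Sum of weights = 139.1
Volume contributions:
  polymer: 100/1.24 = 80.6452
  filler: 21.2/2.21 = 9.5928
  plasticizer: 11.1/0.93 = 11.9355
  zinc oxide: 6.8/5.6 = 1.2143
Sum of volumes = 103.3877
SG = 139.1 / 103.3877 = 1.345

SG = 1.345


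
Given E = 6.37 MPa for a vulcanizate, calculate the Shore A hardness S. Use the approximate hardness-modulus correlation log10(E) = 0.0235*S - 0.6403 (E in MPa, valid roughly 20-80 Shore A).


log10(E) = 0.0235*S - 0.6403  =>  S = (log10(E) + 0.6403) / 0.0235
log10(6.37) = 0.804139
S = (0.804139 + 0.6403) / 0.0235 = 1.444439 / 0.0235
S = 61.5

Shore A = 61.5


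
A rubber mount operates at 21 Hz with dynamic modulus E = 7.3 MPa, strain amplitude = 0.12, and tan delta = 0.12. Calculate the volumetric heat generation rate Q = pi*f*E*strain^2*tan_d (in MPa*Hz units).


Q = pi * f * E * strain^2 * tan_d
= pi * 21 * 7.3 * 0.12^2 * 0.12
= pi * 21 * 7.3 * 0.0144 * 0.12
= 0.8322

Q = 0.8322


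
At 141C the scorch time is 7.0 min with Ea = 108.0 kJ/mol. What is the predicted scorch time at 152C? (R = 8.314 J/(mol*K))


Convert temperatures: T1 = 141 + 273.15 = 414.15 K, T2 = 152 + 273.15 = 425.15 K
ts2_new = 7.0 * exp(108000 / 8.314 * (1/425.15 - 1/414.15))
1/T2 - 1/T1 = -6.2473e-05
ts2_new = 3.11 min

3.11 min


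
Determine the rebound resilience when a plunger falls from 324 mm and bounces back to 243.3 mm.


Resilience = h_rebound / h_drop * 100
= 243.3 / 324 * 100
= 75.1%

75.1%


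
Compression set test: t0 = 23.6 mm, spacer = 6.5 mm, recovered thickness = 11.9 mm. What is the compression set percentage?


CS = (t0 - recovered) / (t0 - ts) * 100
= (23.6 - 11.9) / (23.6 - 6.5) * 100
= 11.7 / 17.1 * 100
= 68.4%

68.4%


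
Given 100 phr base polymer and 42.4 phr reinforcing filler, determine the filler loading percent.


Filler % = filler / (rubber + filler) * 100
= 42.4 / (100 + 42.4) * 100
= 42.4 / 142.4 * 100
= 29.78%

29.78%


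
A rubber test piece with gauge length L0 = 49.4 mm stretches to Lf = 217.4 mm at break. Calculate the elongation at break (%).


Elongation = (Lf - L0) / L0 * 100
= (217.4 - 49.4) / 49.4 * 100
= 168.0 / 49.4 * 100
= 340.1%

340.1%


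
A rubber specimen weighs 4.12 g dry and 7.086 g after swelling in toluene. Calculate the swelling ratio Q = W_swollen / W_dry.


Q = W_swollen / W_dry
Q = 7.086 / 4.12
Q = 1.72

Q = 1.72


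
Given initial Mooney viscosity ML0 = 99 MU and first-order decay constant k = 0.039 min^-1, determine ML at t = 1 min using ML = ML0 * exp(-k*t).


ML = ML0 * exp(-k * t)
ML = 99 * exp(-0.039 * 1)
ML = 99 * 0.9618
ML = 95.21 MU

95.21 MU


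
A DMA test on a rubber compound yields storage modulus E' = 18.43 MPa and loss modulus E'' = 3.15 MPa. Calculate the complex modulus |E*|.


|E*| = sqrt(E'^2 + E''^2)
= sqrt(18.43^2 + 3.15^2)
= sqrt(339.6649 + 9.9225)
= 18.697 MPa

18.697 MPa


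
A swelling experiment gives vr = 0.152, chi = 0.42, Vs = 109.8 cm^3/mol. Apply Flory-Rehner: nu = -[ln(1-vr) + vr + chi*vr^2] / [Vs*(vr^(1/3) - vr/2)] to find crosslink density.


ln(1 - vr) = ln(1 - 0.152) = -0.1649
Numerator = -((-0.1649) + 0.152 + 0.42 * 0.152^2) = 0.0032
Denominator = 109.8 * (0.152^(1/3) - 0.152/2) = 50.2533
nu = 0.0032 / 50.2533 = 6.3100e-05 mol/cm^3

6.3100e-05 mol/cm^3


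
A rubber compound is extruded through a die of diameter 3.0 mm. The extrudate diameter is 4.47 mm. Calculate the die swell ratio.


Die swell ratio = D_extrudate / D_die
= 4.47 / 3.0
= 1.49

Die swell = 1.49


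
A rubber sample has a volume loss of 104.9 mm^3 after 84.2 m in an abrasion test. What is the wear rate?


Rate = volume_loss / distance
= 104.9 / 84.2
= 1.246 mm^3/m

1.246 mm^3/m


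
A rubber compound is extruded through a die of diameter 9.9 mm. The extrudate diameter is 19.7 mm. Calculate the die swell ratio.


Die swell ratio = D_extrudate / D_die
= 19.7 / 9.9
= 1.99

Die swell = 1.99


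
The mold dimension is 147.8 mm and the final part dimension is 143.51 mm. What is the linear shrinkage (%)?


Shrinkage = (mold - part) / mold * 100
= (147.8 - 143.51) / 147.8 * 100
= 4.29 / 147.8 * 100
= 2.9%

2.9%


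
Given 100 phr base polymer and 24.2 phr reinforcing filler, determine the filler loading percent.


Filler % = filler / (rubber + filler) * 100
= 24.2 / (100 + 24.2) * 100
= 24.2 / 124.2 * 100
= 19.48%

19.48%


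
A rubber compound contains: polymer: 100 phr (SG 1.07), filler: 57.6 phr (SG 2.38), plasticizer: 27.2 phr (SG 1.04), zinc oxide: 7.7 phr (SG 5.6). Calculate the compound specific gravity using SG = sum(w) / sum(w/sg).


Sum of weights = 192.5
Volume contributions:
  polymer: 100/1.07 = 93.4579
  filler: 57.6/2.38 = 24.2017
  plasticizer: 27.2/1.04 = 26.1538
  zinc oxide: 7.7/5.6 = 1.3750
Sum of volumes = 145.1885
SG = 192.5 / 145.1885 = 1.326

SG = 1.326


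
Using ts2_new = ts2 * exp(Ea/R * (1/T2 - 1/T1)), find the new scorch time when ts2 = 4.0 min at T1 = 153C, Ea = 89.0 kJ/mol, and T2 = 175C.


Convert temperatures: T1 = 153 + 273.15 = 426.15 K, T2 = 175 + 273.15 = 448.15 K
ts2_new = 4.0 * exp(89000 / 8.314 * (1/448.15 - 1/426.15))
1/T2 - 1/T1 = -1.1520e-04
ts2_new = 1.17 min

1.17 min


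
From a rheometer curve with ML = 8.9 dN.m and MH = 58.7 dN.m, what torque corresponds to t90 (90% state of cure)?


M90 = ML + 0.9 * (MH - ML)
M90 = 8.9 + 0.9 * (58.7 - 8.9)
M90 = 8.9 + 0.9 * 49.8
M90 = 53.72 dN.m

53.72 dN.m


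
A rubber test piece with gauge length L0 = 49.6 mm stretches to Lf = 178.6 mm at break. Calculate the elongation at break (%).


Elongation = (Lf - L0) / L0 * 100
= (178.6 - 49.6) / 49.6 * 100
= 129.0 / 49.6 * 100
= 260.1%

260.1%


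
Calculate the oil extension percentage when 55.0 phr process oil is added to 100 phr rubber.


Oil % = oil / (100 + oil) * 100
= 55.0 / (100 + 55.0) * 100
= 55.0 / 155.0 * 100
= 35.48%

35.48%


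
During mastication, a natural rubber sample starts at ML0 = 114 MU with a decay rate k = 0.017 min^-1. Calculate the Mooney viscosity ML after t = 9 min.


ML = ML0 * exp(-k * t)
ML = 114 * exp(-0.017 * 9)
ML = 114 * 0.8581
ML = 97.83 MU

97.83 MU


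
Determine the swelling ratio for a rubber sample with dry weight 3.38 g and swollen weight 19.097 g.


Q = W_swollen / W_dry
Q = 19.097 / 3.38
Q = 5.65

Q = 5.65


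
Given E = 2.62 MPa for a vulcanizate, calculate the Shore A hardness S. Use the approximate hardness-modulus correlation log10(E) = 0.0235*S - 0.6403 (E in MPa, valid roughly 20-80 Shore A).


log10(E) = 0.0235*S - 0.6403  =>  S = (log10(E) + 0.6403) / 0.0235
log10(2.62) = 0.418301
S = (0.418301 + 0.6403) / 0.0235 = 1.058601 / 0.0235
S = 45.0

Shore A = 45.0


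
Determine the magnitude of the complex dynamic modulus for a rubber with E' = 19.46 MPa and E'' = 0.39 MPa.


|E*| = sqrt(E'^2 + E''^2)
= sqrt(19.46^2 + 0.39^2)
= sqrt(378.6916 + 0.1521)
= 19.464 MPa

19.464 MPa


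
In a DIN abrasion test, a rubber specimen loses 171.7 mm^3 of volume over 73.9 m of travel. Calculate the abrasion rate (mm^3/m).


Rate = volume_loss / distance
= 171.7 / 73.9
= 2.323 mm^3/m

2.323 mm^3/m


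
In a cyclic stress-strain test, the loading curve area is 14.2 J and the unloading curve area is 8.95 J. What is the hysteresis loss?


Hysteresis loss = loading - unloading
= 14.2 - 8.95
= 5.25 J

5.25 J


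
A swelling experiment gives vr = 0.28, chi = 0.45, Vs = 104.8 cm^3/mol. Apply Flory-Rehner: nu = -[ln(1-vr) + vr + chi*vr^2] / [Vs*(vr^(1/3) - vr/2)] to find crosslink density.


ln(1 - vr) = ln(1 - 0.28) = -0.3285
Numerator = -((-0.3285) + 0.28 + 0.45 * 0.28^2) = 0.0132
Denominator = 104.8 * (0.28^(1/3) - 0.28/2) = 53.8895
nu = 0.0132 / 53.8895 = 2.4539e-04 mol/cm^3

2.4539e-04 mol/cm^3


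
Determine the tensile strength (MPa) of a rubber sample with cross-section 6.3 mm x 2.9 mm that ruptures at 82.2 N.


Area = width * thickness = 6.3 * 2.9 = 18.27 mm^2
TS = force / area = 82.2 / 18.27 = 4.5 MPa

4.5 MPa


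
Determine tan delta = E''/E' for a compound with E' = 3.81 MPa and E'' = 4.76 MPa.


tan delta = E'' / E'
= 4.76 / 3.81
= 1.2493

tan delta = 1.2493


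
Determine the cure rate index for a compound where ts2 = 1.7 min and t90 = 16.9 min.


CRI = 100 / (t90 - ts2)
= 100 / (16.9 - 1.7)
= 100 / 15.2
= 6.58 min^-1

6.58 min^-1


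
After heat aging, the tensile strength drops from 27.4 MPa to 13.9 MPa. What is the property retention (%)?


Retention = aged / original * 100
= 13.9 / 27.4 * 100
= 50.7%

50.7%


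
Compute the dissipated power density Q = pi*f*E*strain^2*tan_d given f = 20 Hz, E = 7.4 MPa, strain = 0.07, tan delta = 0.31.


Q = pi * f * E * strain^2 * tan_d
= pi * 20 * 7.4 * 0.07^2 * 0.31
= pi * 20 * 7.4 * 0.0049 * 0.31
= 0.7063

Q = 0.7063


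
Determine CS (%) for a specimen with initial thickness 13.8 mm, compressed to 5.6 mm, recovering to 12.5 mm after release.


CS = (t0 - recovered) / (t0 - ts) * 100
= (13.8 - 12.5) / (13.8 - 5.6) * 100
= 1.3 / 8.2 * 100
= 15.9%

15.9%


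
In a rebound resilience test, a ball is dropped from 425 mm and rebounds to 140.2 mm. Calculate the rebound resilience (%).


Resilience = h_rebound / h_drop * 100
= 140.2 / 425 * 100
= 33.0%

33.0%


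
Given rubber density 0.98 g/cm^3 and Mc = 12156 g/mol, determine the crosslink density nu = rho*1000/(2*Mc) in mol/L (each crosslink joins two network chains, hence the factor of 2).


nu = rho * 1000 / (2 * Mc)
nu = 0.98 * 1000 / (2 * 12156)
nu = 980.0 / 24312
nu = 0.0403 mol/L

0.0403 mol/L


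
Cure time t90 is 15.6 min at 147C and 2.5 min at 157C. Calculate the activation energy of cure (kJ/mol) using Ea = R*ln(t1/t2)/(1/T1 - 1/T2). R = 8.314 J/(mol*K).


T1 = 420.15 K, T2 = 430.15 K
1/T1 - 1/T2 = 5.5332e-05
ln(t1/t2) = ln(15.6/2.5) = 1.8310
Ea = 8.314 * 1.8310 / 5.5332e-05 = 275117.3370 J/mol
Ea = 275.12 kJ/mol

275.12 kJ/mol


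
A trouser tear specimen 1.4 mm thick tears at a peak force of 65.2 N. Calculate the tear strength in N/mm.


Tear strength = force / thickness
= 65.2 / 1.4
= 46.57 N/mm

46.57 N/mm


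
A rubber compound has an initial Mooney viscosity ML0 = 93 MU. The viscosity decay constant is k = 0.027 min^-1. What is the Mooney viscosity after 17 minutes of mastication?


ML = ML0 * exp(-k * t)
ML = 93 * exp(-0.027 * 17)
ML = 93 * 0.6319
ML = 58.77 MU

58.77 MU


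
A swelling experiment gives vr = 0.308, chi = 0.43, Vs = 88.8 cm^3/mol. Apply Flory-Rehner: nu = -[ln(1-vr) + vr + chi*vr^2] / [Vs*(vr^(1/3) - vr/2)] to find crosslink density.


ln(1 - vr) = ln(1 - 0.308) = -0.3682
Numerator = -((-0.3682) + 0.308 + 0.43 * 0.308^2) = 0.0194
Denominator = 88.8 * (0.308^(1/3) - 0.308/2) = 46.2942
nu = 0.0194 / 46.2942 = 4.1858e-04 mol/cm^3

4.1858e-04 mol/cm^3


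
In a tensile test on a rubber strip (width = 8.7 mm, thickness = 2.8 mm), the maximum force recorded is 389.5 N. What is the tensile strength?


Area = width * thickness = 8.7 * 2.8 = 24.36 mm^2
TS = force / area = 389.5 / 24.36 = 15.99 MPa

15.99 MPa


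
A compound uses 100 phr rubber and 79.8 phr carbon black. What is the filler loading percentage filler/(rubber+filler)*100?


Filler % = filler / (rubber + filler) * 100
= 79.8 / (100 + 79.8) * 100
= 79.8 / 179.8 * 100
= 44.38%

44.38%


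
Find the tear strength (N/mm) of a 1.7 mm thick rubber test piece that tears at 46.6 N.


Tear strength = force / thickness
= 46.6 / 1.7
= 27.41 N/mm

27.41 N/mm


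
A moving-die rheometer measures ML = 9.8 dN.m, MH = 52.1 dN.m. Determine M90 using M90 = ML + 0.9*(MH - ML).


M90 = ML + 0.9 * (MH - ML)
M90 = 9.8 + 0.9 * (52.1 - 9.8)
M90 = 9.8 + 0.9 * 42.3
M90 = 47.87 dN.m

47.87 dN.m


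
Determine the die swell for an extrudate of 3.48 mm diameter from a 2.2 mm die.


Die swell ratio = D_extrudate / D_die
= 3.48 / 2.2
= 1.582

Die swell = 1.582


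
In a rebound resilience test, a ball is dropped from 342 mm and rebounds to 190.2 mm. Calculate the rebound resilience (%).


Resilience = h_rebound / h_drop * 100
= 190.2 / 342 * 100
= 55.6%

55.6%


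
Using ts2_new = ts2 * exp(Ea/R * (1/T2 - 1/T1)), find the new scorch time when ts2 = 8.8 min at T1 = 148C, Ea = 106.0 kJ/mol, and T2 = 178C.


Convert temperatures: T1 = 148 + 273.15 = 421.15 K, T2 = 178 + 273.15 = 451.15 K
ts2_new = 8.8 * exp(106000 / 8.314 * (1/451.15 - 1/421.15))
1/T2 - 1/T1 = -1.5789e-04
ts2_new = 1.18 min

1.18 min


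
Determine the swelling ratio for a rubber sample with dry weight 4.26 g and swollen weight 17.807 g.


Q = W_swollen / W_dry
Q = 17.807 / 4.26
Q = 4.18

Q = 4.18


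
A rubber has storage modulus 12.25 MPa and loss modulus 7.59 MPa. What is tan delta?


tan delta = E'' / E'
= 7.59 / 12.25
= 0.6196

tan delta = 0.6196


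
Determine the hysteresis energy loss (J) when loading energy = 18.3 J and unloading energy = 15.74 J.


Hysteresis loss = loading - unloading
= 18.3 - 15.74
= 2.56 J

2.56 J


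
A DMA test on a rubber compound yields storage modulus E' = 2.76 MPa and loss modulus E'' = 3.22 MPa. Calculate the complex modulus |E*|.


|E*| = sqrt(E'^2 + E''^2)
= sqrt(2.76^2 + 3.22^2)
= sqrt(7.6176 + 10.3684)
= 4.241 MPa

4.241 MPa


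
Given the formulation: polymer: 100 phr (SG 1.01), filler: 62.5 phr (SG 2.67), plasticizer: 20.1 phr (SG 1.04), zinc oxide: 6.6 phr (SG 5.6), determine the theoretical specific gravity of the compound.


Sum of weights = 189.2
Volume contributions:
  polymer: 100/1.01 = 99.0099
  filler: 62.5/2.67 = 23.4082
  plasticizer: 20.1/1.04 = 19.3269
  zinc oxide: 6.6/5.6 = 1.1786
Sum of volumes = 142.9236
SG = 189.2 / 142.9236 = 1.324

SG = 1.324


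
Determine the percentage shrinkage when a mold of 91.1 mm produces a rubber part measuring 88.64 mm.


Shrinkage = (mold - part) / mold * 100
= (91.1 - 88.64) / 91.1 * 100
= 2.46 / 91.1 * 100
= 2.7%

2.7%


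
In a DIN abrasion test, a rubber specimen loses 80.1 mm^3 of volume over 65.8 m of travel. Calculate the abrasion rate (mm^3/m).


Rate = volume_loss / distance
= 80.1 / 65.8
= 1.217 mm^3/m

1.217 mm^3/m


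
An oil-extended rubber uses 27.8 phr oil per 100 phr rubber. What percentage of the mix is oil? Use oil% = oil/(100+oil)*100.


Oil % = oil / (100 + oil) * 100
= 27.8 / (100 + 27.8) * 100
= 27.8 / 127.8 * 100
= 21.75%

21.75%


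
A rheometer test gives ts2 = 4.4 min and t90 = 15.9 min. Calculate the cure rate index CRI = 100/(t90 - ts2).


CRI = 100 / (t90 - ts2)
= 100 / (15.9 - 4.4)
= 100 / 11.5
= 8.7 min^-1

8.7 min^-1


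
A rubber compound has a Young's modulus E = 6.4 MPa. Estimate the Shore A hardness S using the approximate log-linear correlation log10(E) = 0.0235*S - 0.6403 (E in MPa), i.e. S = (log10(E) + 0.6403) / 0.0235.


log10(E) = 0.0235*S - 0.6403  =>  S = (log10(E) + 0.6403) / 0.0235
log10(6.4) = 0.806180
S = (0.806180 + 0.6403) / 0.0235 = 1.446480 / 0.0235
S = 61.6

Shore A = 61.6


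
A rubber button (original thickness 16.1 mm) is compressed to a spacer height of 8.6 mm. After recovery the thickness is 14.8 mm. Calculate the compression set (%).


CS = (t0 - recovered) / (t0 - ts) * 100
= (16.1 - 14.8) / (16.1 - 8.6) * 100
= 1.3 / 7.5 * 100
= 17.3%

17.3%


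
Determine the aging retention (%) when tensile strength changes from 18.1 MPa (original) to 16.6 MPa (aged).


Retention = aged / original * 100
= 16.6 / 18.1 * 100
= 91.7%

91.7%


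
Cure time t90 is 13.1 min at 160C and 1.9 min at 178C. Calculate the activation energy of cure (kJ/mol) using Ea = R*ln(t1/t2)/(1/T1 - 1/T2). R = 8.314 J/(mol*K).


T1 = 433.15 K, T2 = 451.15 K
1/T1 - 1/T2 = 9.2111e-05
ln(t1/t2) = ln(13.1/1.9) = 1.9308
Ea = 8.314 * 1.9308 / 9.2111e-05 = 174270.8365 J/mol
Ea = 174.27 kJ/mol

174.27 kJ/mol


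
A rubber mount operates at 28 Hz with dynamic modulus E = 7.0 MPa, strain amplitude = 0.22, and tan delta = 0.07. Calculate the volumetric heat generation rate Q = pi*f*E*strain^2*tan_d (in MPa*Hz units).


Q = pi * f * E * strain^2 * tan_d
= pi * 28 * 7.0 * 0.22^2 * 0.07
= pi * 28 * 7.0 * 0.0484 * 0.07
= 2.0862

Q = 2.0862


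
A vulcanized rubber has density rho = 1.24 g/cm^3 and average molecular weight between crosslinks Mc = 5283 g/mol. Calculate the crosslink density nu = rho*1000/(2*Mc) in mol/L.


nu = rho * 1000 / (2 * Mc)
nu = 1.24 * 1000 / (2 * 5283)
nu = 1240.0 / 10566
nu = 0.1174 mol/L

0.1174 mol/L


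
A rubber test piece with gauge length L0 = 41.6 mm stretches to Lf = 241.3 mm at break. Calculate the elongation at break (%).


Elongation = (Lf - L0) / L0 * 100
= (241.3 - 41.6) / 41.6 * 100
= 199.7 / 41.6 * 100
= 480.0%

480.0%


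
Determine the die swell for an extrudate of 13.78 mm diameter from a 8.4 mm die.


Die swell ratio = D_extrudate / D_die
= 13.78 / 8.4
= 1.64

Die swell = 1.64


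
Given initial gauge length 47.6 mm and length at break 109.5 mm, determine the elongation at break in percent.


Elongation = (Lf - L0) / L0 * 100
= (109.5 - 47.6) / 47.6 * 100
= 61.9 / 47.6 * 100
= 130.0%

130.0%


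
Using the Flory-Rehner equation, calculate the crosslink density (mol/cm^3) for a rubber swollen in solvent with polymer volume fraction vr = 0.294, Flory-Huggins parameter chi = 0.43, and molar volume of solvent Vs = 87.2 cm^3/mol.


ln(1 - vr) = ln(1 - 0.294) = -0.3481
Numerator = -((-0.3481) + 0.294 + 0.43 * 0.294^2) = 0.0170
Denominator = 87.2 * (0.294^(1/3) - 0.294/2) = 45.1644
nu = 0.0170 / 45.1644 = 3.7580e-04 mol/cm^3

3.7580e-04 mol/cm^3


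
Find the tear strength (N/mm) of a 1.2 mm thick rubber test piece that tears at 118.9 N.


Tear strength = force / thickness
= 118.9 / 1.2
= 99.08 N/mm

99.08 N/mm


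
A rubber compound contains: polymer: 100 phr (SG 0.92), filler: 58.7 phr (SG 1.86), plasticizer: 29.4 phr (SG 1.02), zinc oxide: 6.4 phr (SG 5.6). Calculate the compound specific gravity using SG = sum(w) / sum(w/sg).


Sum of weights = 194.5
Volume contributions:
  polymer: 100/0.92 = 108.6957
  filler: 58.7/1.86 = 31.5591
  plasticizer: 29.4/1.02 = 28.8235
  zinc oxide: 6.4/5.6 = 1.1429
Sum of volumes = 170.2212
SG = 194.5 / 170.2212 = 1.143

SG = 1.143


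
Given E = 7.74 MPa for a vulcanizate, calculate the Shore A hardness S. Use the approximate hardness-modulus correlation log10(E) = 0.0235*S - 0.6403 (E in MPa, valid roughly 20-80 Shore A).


log10(E) = 0.0235*S - 0.6403  =>  S = (log10(E) + 0.6403) / 0.0235
log10(7.74) = 0.888741
S = (0.888741 + 0.6403) / 0.0235 = 1.529041 / 0.0235
S = 65.1

Shore A = 65.1


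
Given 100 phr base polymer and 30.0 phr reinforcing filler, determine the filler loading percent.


Filler % = filler / (rubber + filler) * 100
= 30.0 / (100 + 30.0) * 100
= 30.0 / 130.0 * 100
= 23.08%

23.08%


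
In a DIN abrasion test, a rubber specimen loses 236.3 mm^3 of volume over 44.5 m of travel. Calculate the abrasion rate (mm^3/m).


Rate = volume_loss / distance
= 236.3 / 44.5
= 5.31 mm^3/m

5.31 mm^3/m


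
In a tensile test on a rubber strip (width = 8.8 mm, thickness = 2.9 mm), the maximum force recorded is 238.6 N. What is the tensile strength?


Area = width * thickness = 8.8 * 2.9 = 25.52 mm^2
TS = force / area = 238.6 / 25.52 = 9.35 MPa

9.35 MPa


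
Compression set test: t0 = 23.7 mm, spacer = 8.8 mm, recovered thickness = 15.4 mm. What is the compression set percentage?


CS = (t0 - recovered) / (t0 - ts) * 100
= (23.7 - 15.4) / (23.7 - 8.8) * 100
= 8.3 / 14.9 * 100
= 55.7%

55.7%


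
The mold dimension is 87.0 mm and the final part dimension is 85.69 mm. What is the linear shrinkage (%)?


Shrinkage = (mold - part) / mold * 100
= (87.0 - 85.69) / 87.0 * 100
= 1.31 / 87.0 * 100
= 1.51%

1.51%


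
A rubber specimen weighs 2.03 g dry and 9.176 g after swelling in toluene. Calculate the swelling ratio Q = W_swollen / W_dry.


Q = W_swollen / W_dry
Q = 9.176 / 2.03
Q = 4.52

Q = 4.52


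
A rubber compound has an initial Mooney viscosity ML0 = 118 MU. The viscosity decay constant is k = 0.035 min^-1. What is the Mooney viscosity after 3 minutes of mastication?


ML = ML0 * exp(-k * t)
ML = 118 * exp(-0.035 * 3)
ML = 118 * 0.9003
ML = 106.24 MU

106.24 MU


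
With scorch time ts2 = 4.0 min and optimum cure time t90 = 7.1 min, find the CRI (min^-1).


CRI = 100 / (t90 - ts2)
= 100 / (7.1 - 4.0)
= 100 / 3.1
= 32.26 min^-1

32.26 min^-1


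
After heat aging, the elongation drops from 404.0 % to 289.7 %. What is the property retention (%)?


Retention = aged / original * 100
= 289.7 / 404.0 * 100
= 71.7%

71.7%


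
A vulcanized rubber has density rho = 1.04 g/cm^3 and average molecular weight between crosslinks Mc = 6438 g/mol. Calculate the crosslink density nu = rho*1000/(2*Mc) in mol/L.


nu = rho * 1000 / (2 * Mc)
nu = 1.04 * 1000 / (2 * 6438)
nu = 1040.0 / 12876
nu = 0.0808 mol/L

0.0808 mol/L


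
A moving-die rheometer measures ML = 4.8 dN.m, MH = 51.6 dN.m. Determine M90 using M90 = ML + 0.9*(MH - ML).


M90 = ML + 0.9 * (MH - ML)
M90 = 4.8 + 0.9 * (51.6 - 4.8)
M90 = 4.8 + 0.9 * 46.8
M90 = 46.92 dN.m

46.92 dN.m


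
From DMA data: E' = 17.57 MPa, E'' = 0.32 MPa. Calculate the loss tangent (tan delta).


tan delta = E'' / E'
= 0.32 / 17.57
= 0.0182

tan delta = 0.0182


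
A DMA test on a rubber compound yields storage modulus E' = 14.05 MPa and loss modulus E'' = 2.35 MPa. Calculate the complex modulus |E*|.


|E*| = sqrt(E'^2 + E''^2)
= sqrt(14.05^2 + 2.35^2)
= sqrt(197.4025 + 5.5225)
= 14.245 MPa

14.245 MPa


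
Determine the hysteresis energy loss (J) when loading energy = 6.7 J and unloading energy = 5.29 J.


Hysteresis loss = loading - unloading
= 6.7 - 5.29
= 1.41 J

1.41 J


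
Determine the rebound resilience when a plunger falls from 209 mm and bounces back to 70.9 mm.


Resilience = h_rebound / h_drop * 100
= 70.9 / 209 * 100
= 33.9%

33.9%


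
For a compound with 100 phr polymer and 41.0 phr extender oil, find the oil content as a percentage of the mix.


Oil % = oil / (100 + oil) * 100
= 41.0 / (100 + 41.0) * 100
= 41.0 / 141.0 * 100
= 29.08%

29.08%


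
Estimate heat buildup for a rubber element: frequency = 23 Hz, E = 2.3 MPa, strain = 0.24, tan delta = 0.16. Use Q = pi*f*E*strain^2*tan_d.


Q = pi * f * E * strain^2 * tan_d
= pi * 23 * 2.3 * 0.24^2 * 0.16
= pi * 23 * 2.3 * 0.0576 * 0.16
= 1.5316

Q = 1.5316


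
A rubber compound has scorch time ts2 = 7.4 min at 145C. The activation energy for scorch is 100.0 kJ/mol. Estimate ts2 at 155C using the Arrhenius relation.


Convert temperatures: T1 = 145 + 273.15 = 418.15 K, T2 = 155 + 273.15 = 428.15 K
ts2_new = 7.4 * exp(100000 / 8.314 * (1/428.15 - 1/418.15))
1/T2 - 1/T1 = -5.5856e-05
ts2_new = 3.78 min

3.78 min


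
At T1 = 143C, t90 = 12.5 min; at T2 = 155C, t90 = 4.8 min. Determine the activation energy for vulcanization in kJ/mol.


T1 = 416.15 K, T2 = 428.15 K
1/T1 - 1/T2 = 6.7350e-05
ln(t1/t2) = ln(12.5/4.8) = 0.9571
Ea = 8.314 * 0.9571 / 6.7350e-05 = 118151.0845 J/mol
Ea = 118.15 kJ/mol

118.15 kJ/mol


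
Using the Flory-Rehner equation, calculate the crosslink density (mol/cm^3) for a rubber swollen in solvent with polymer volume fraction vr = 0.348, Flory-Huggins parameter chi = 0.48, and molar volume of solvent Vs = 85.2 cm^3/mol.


ln(1 - vr) = ln(1 - 0.348) = -0.4277
Numerator = -((-0.4277) + 0.348 + 0.48 * 0.348^2) = 0.0216
Denominator = 85.2 * (0.348^(1/3) - 0.348/2) = 45.1036
nu = 0.0216 / 45.1036 = 4.7847e-04 mol/cm^3

4.7847e-04 mol/cm^3


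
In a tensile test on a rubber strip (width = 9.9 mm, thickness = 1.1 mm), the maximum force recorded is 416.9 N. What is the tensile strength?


Area = width * thickness = 9.9 * 1.1 = 10.89 mm^2
TS = force / area = 416.9 / 10.89 = 38.28 MPa

38.28 MPa


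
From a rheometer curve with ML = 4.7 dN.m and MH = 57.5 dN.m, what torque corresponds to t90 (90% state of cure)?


M90 = ML + 0.9 * (MH - ML)
M90 = 4.7 + 0.9 * (57.5 - 4.7)
M90 = 4.7 + 0.9 * 52.8
M90 = 52.22 dN.m

52.22 dN.m


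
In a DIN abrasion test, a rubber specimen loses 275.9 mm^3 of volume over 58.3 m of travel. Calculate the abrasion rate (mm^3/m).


Rate = volume_loss / distance
= 275.9 / 58.3
= 4.732 mm^3/m

4.732 mm^3/m


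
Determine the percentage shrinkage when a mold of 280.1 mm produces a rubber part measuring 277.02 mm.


Shrinkage = (mold - part) / mold * 100
= (280.1 - 277.02) / 280.1 * 100
= 3.08 / 280.1 * 100
= 1.1%

1.1%


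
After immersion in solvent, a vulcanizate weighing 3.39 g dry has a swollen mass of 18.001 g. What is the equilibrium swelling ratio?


Q = W_swollen / W_dry
Q = 18.001 / 3.39
Q = 5.31

Q = 5.31


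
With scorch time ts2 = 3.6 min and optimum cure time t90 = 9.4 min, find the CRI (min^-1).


CRI = 100 / (t90 - ts2)
= 100 / (9.4 - 3.6)
= 100 / 5.8
= 17.24 min^-1

17.24 min^-1


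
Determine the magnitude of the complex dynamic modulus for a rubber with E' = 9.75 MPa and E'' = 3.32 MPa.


|E*| = sqrt(E'^2 + E''^2)
= sqrt(9.75^2 + 3.32^2)
= sqrt(95.0625 + 11.0224)
= 10.3 MPa

10.3 MPa


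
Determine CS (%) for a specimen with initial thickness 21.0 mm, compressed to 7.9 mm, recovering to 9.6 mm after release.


CS = (t0 - recovered) / (t0 - ts) * 100
= (21.0 - 9.6) / (21.0 - 7.9) * 100
= 11.4 / 13.1 * 100
= 87.0%

87.0%


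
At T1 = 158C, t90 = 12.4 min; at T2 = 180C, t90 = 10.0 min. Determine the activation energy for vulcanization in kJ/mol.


T1 = 431.15 K, T2 = 453.15 K
1/T1 - 1/T2 = 1.1260e-04
ln(t1/t2) = ln(12.4/10.0) = 0.2151
Ea = 8.314 * 0.2151 / 1.1260e-04 = 15882.5818 J/mol
Ea = 15.88 kJ/mol

15.88 kJ/mol


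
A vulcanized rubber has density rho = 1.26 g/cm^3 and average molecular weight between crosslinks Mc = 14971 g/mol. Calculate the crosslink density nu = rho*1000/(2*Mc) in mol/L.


nu = rho * 1000 / (2 * Mc)
nu = 1.26 * 1000 / (2 * 14971)
nu = 1260.0 / 29942
nu = 0.0421 mol/L

0.0421 mol/L


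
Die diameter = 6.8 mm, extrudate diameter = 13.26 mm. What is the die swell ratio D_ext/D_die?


Die swell ratio = D_extrudate / D_die
= 13.26 / 6.8
= 1.95

Die swell = 1.95


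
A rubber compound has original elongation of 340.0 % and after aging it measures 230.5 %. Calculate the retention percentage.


Retention = aged / original * 100
= 230.5 / 340.0 * 100
= 67.8%

67.8%


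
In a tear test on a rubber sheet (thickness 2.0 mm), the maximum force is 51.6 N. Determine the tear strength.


Tear strength = force / thickness
= 51.6 / 2.0
= 25.8 N/mm

25.8 N/mm


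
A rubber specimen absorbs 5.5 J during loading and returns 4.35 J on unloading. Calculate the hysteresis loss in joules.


Hysteresis loss = loading - unloading
= 5.5 - 4.35
= 1.15 J

1.15 J


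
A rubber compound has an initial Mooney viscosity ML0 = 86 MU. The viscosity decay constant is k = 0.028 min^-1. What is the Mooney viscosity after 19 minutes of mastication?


ML = ML0 * exp(-k * t)
ML = 86 * exp(-0.028 * 19)
ML = 86 * 0.5874
ML = 50.52 MU

50.52 MU


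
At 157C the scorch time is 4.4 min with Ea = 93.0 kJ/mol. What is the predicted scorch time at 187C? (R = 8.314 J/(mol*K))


Convert temperatures: T1 = 157 + 273.15 = 430.15 K, T2 = 187 + 273.15 = 460.15 K
ts2_new = 4.4 * exp(93000 / 8.314 * (1/460.15 - 1/430.15))
1/T2 - 1/T1 = -1.5157e-04
ts2_new = 0.81 min

0.81 min


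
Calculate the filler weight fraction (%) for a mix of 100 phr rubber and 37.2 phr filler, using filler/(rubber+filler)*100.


Filler % = filler / (rubber + filler) * 100
= 37.2 / (100 + 37.2) * 100
= 37.2 / 137.2 * 100
= 27.11%

27.11%
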